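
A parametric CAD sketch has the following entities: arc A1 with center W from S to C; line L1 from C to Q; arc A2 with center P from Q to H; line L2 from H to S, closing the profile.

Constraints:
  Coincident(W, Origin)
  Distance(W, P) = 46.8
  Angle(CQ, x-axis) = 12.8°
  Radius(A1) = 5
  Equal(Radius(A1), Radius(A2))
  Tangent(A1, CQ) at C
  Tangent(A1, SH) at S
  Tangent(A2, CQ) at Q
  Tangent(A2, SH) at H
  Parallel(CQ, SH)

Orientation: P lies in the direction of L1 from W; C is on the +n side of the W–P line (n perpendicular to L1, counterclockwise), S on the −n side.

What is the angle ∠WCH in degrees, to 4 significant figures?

77.94°

The slot axis is L1's direction at 12.8°, so u = (cos 12.8°, sin 12.8°) = (0.9751, 0.2215) and n = (−sin 12.8°, cos 12.8°) = (-0.2215, 0.9751). W is at the origin and P lies 46.8 along u from W, so P = 46.8·u = (45.64, 10.37). Tangency of A1 to both parallel lines with radius 5.0 puts C and S at W ± 5.0·n: C = (-1.108, 4.876), S = (1.108, -4.876). Equal radii place Q and H the same way about P: Q = P + 5.0·n = (44.53, 15.24), H = P − 5.0·n = (46.74, 5.493). Then cos ∠WCH = CW·CH / (|CW||CH|), giving 77.94°.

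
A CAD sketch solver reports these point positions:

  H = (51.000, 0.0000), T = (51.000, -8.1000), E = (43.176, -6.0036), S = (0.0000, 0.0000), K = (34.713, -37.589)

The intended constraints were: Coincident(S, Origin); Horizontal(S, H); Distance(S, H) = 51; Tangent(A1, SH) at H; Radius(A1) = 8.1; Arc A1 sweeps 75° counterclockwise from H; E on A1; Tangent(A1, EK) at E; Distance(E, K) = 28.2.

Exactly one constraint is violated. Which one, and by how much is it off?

Distance(E, K) = 28.2 — off by 4.50.

S = (0.00, 0.00) ✓; S.y = 0.00, H.y = 0.00 ✓; |SH| = 51.00 ✓; ∠(TH, HS) = 90.00° ✓; |TH| = 8.100 ✓; bearing(T→E) − bearing(T→H) = 75.00° ✓; |TE| = 8.100 ✓; ∠(TE, EK) = 90.00° ✓; |EK| = 32.70 ✗.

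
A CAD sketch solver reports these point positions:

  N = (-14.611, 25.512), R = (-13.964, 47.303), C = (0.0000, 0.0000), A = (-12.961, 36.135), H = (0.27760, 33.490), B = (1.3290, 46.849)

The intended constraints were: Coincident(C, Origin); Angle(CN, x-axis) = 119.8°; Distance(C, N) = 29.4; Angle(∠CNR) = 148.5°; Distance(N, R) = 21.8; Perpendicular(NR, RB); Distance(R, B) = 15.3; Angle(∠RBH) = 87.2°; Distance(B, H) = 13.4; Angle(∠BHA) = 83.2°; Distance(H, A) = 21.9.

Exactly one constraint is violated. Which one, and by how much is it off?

Distance(H, A) = 21.9 — off by 8.40.

C = (0.00, 0.00) ✓; CN at 119.8° ✓; |CN| = 29.40 ✓; ∠CNR = 148.5° ✓; |NR| = 21.80 ✓; ∠(NR, RB) = 90.00° ✓; |RB| = 15.30 ✓; ∠RBH = 87.20° ✓; |BH| = 13.40 ✓; ∠BHA = 83.20° ✓; |HA| = 13.50 ✗.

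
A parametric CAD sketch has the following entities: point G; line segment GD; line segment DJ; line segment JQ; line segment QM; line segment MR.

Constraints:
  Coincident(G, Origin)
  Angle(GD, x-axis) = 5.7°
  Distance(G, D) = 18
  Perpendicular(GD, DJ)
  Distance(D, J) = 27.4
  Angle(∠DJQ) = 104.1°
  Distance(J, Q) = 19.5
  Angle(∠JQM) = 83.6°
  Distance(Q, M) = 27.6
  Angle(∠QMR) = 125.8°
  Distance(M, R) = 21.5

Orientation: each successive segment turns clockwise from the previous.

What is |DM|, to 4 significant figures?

23.11

∠DJQ = 104.1° gives JQ at -160.2° from the x-axis; with |JQ| = 19.5, Q = (2.285, -32.08). ∠JQM = 83.6° gives QM at 103.4° from the x-axis; with |QM| = 27.6, M = (-4.111, -5.234). Then |DM| = |M − D| = 23.11.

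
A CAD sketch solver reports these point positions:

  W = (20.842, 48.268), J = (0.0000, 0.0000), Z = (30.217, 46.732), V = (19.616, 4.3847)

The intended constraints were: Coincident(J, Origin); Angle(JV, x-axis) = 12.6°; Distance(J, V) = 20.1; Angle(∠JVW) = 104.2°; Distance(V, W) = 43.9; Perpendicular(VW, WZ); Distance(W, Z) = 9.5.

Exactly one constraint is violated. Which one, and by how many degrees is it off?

Perpendicular(VW, WZ) — off by 7.70°.

J = (0.00, 0.00) ✓; JV at 12.60° ✓; |JV| = 20.10 ✓; ∠JVW = 104.2° ✓; |VW| = 43.90 ✓; ∠(VW, WZ) = 97.70° ✗; |WZ| = 9.500 ✓.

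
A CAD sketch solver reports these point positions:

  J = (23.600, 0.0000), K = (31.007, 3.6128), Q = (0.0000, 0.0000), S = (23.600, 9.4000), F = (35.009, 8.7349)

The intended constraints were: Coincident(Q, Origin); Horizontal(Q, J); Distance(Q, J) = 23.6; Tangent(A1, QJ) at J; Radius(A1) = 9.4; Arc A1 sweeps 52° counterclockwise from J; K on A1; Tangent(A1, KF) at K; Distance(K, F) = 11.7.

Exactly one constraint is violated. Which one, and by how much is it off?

Distance(K, F) = 11.7 — off by 5.20.

Q = (0.00, 0.00) ✓; Q.y = 0.00, J.y = 0.00 ✓; |QJ| = 23.60 ✓; ∠(SJ, JQ) = 90.00° ✓; |SJ| = 9.400 ✓; bearing(S→K) − bearing(S→J) = 52.00° ✓; |SK| = 9.400 ✓; ∠(SK, KF) = 90.00° ✓; |KF| = 6.500 ✗.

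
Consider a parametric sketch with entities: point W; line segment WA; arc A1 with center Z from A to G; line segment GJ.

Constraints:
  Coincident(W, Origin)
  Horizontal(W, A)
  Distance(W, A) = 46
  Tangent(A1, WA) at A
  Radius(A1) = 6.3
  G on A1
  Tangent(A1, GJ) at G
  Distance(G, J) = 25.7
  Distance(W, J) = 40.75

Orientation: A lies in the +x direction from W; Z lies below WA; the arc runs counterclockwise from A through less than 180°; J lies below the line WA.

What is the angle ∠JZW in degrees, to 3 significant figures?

60.9°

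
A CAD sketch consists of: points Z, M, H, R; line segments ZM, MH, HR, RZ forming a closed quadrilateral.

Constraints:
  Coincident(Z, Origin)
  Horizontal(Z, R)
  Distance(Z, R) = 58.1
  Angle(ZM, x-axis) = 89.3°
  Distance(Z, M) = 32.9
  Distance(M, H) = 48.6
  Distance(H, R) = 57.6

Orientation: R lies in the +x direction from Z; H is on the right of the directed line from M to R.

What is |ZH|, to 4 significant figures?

15.88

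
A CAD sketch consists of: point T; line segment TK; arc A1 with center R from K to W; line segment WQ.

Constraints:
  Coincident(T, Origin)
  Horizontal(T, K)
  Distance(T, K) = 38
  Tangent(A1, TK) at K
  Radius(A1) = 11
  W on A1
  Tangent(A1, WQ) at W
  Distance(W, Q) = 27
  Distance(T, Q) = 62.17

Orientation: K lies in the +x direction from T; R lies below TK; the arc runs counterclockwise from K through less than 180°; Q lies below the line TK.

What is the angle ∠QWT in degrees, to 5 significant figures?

166.82°

T is at the origin; T and K share the same y with |TK| = 38.0 and K on the +x side, so K = (38.000, 0.0000). Since A1 is tangent to TK there, RK ⟂ TK, so R = K + (0, -11) = (38.000, -11.000). Since RW ⟂ WQ (tangency), |RQ| = √(11.0² + 27.0²) = 29.155 regardless of where W sits on A1. So Q lies on both circle(T, 62.17) and circle(R, 29.155); the below-TK intersection is Q = (49.301, -37.876). W is the foot of the tangent from Q: W = (30.218, -18.774).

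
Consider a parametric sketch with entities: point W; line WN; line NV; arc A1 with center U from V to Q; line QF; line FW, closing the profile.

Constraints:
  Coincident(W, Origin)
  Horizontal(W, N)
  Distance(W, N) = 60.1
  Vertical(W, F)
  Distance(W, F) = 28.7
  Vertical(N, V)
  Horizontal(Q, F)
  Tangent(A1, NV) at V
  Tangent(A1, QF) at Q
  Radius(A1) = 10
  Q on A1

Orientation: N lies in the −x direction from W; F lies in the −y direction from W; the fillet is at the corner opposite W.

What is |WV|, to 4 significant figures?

62.94

W is at the origin; W and N share the same y with |WN| = 60.1 and N on the −x side, so N = (-60.10, 0.000). W and F share the same x with |WF| = 28.7 and F on the −y side, so F = (0.000, -28.70). The virtual corner opposite W is at (-60.10, -28.70). Since A1 is tangent to NV there, UV ⟂ NV and tangency of A1 to QF means the radius UQ is perpendicular to QF, with radius 10.0, so the center U sits 10.0 in from both sides at U = (-50.10, -18.70). That places the tangent points at V = (-60.10, -18.70) on NV and Q = (-50.10, -28.70) on QF. Then |WV| = |V − W| = 62.94.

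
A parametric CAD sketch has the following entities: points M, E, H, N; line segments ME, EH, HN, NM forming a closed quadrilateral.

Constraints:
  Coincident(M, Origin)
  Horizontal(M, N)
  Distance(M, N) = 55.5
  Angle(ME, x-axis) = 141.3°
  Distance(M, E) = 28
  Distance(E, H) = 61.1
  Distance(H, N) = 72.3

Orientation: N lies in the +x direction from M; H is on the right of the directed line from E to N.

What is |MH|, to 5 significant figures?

41.156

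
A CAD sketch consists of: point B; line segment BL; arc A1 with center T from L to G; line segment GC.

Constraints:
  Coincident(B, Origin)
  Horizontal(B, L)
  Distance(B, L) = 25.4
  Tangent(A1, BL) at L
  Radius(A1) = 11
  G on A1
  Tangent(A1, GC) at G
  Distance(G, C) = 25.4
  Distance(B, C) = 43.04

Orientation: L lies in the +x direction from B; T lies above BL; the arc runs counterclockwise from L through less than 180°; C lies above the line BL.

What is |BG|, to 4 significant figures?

38.53

Checks: B = (0.00, 0.00) ✓; |TG| = 11.00 ✓; ∠(TG, GC) = 90.00° ✓; |GC| = 25.40 ✓; |BC| = 43.04 ✓.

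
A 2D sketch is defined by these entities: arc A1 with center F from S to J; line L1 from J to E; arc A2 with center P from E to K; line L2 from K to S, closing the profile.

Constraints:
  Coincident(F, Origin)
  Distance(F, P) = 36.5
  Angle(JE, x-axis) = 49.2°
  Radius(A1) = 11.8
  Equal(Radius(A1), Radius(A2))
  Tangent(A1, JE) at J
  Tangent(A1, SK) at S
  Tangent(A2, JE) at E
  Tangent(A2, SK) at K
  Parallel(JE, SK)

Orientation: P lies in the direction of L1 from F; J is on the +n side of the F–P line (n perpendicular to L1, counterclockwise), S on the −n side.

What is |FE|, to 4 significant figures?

38.36

The slot axis is L1's direction at 49.2°, so u = (cos 49.2°, sin 49.2°) = (0.6534, 0.7570) and n = (−sin 49.2°, cos 49.2°) = (-0.7570, 0.6534). F is at the origin and P lies 36.5 along u from F, so P = 36.5·u = (23.85, 27.63). Tangency of A1 to both parallel lines with radius 11.8 puts J and S at F ± 11.8·n: J = (-8.933, 7.710), S = (8.933, -7.710). Equal radii place E and K the same way about P: E = P + 11.8·n = (14.92, 35.34), K = P − 11.8·n = (32.78, 19.92). Then |FE| = |E − F| = 38.36.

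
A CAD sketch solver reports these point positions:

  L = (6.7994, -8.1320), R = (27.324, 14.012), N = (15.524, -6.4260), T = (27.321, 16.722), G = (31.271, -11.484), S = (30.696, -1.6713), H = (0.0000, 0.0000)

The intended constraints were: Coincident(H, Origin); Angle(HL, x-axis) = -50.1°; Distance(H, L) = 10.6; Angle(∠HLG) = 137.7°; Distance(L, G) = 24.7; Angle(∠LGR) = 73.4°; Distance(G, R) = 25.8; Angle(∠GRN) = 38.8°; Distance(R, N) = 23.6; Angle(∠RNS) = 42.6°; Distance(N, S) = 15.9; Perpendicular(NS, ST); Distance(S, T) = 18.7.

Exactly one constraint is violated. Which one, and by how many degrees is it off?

Perpendicular(NS, ST) — off by 7.00°.

H = (0.00, 0.00) ✓; HL at -50.10° ✓; |HL| = 10.60 ✓; ∠HLG = 137.7° ✓; |LG| = 24.70 ✓; ∠LGR = 73.40° ✓; |GR| = 25.80 ✓; ∠GRN = 38.80° ✓; |RN| = 23.60 ✓; ∠RNS = 42.60° ✓; |NS| = 15.90 ✓; ∠(NS, ST) = 83.00° ✗; |ST| = 18.70 ✓.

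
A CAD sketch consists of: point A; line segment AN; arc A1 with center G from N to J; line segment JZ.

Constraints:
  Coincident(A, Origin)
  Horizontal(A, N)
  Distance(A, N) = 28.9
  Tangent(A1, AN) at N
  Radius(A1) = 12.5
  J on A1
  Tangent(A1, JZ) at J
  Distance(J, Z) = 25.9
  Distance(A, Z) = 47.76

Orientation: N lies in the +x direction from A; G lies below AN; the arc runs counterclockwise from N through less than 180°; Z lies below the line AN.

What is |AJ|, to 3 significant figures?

23.4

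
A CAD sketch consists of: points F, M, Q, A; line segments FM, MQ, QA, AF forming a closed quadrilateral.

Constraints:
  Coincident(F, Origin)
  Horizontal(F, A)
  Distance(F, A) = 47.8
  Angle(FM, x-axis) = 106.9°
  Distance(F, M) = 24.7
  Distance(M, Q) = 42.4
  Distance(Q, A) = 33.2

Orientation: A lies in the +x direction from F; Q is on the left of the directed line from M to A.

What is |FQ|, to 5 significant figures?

46.163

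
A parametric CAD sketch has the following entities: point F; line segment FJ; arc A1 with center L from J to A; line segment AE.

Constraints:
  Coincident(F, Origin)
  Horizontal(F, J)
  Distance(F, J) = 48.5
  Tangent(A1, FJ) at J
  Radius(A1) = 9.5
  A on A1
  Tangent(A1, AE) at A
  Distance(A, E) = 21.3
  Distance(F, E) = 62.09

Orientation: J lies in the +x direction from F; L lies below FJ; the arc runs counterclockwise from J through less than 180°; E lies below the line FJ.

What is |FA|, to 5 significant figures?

43.388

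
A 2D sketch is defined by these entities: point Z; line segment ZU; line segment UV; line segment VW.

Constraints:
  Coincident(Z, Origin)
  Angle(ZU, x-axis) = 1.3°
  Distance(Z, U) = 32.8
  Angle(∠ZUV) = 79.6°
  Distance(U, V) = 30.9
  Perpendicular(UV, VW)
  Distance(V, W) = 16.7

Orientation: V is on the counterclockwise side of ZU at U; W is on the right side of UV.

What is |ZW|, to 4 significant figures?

54.96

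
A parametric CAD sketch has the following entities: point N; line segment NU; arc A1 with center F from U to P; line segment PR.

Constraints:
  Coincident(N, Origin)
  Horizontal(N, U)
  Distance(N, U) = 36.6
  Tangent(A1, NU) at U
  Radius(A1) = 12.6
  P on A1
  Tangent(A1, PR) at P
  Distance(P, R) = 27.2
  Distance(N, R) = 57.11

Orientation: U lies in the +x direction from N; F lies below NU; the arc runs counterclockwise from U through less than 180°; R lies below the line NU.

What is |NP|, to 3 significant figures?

31.4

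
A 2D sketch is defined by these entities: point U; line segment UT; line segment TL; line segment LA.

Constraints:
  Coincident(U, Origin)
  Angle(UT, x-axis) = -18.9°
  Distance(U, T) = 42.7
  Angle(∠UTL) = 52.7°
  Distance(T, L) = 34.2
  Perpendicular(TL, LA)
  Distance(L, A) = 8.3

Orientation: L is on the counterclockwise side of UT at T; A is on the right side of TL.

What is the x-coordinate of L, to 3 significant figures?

29.6

U is at the origin; UT runs at -18.9° with length 42.7, so T = 42.7·(cos -18.9°, sin -18.9°) = (40.4, -13.8). ∠UTL = 52.7°, so TL runs at -18.9° + (180° − 52.7°) = 108° from the x-axis; with |TL| = 34.2, L = T + 34.2·(cos 108°, sin 108°) = (29.6, 18.6). So L.x = 29.6.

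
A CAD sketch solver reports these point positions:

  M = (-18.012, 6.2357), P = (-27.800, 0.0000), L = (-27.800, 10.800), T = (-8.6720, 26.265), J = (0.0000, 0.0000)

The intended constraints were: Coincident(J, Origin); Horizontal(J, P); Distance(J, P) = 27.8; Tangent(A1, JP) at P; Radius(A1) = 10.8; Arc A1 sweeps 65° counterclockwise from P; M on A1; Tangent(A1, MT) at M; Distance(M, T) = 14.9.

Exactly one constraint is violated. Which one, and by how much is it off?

Distance(M, T) = 14.9 — off by 7.20.

J = (0.00, 0.00) ✓; J.y = 0.00, P.y = 0.00 ✓; |JP| = 27.80 ✓; ∠(LP, PJ) = 90.00° ✓; |LP| = 10.80 ✓; bearing(L→M) − bearing(L→P) = 65.00° ✓; |LM| = 10.80 ✓; ∠(LM, MT) = 90.00° ✓; |MT| = 22.10 ✗.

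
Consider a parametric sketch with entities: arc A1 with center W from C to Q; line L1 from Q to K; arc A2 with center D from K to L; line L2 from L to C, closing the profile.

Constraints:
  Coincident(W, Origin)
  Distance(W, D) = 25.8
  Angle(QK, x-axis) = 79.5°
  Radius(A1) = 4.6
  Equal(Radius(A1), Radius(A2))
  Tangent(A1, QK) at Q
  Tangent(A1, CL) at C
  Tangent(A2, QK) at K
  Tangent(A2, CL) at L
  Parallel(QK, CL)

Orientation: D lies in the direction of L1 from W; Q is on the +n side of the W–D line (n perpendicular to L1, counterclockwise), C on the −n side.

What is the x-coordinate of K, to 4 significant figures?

0.1787

Tangency of A1 to both parallel lines with radius 4.6 puts Q and C at W ± 4.6·n: Q = (-4.523, 0.8383), C = (4.523, -0.8383). Equal radii place K and L the same way about D: K = D + 4.6·n = (0.1787, 26.21), L = D − 4.6·n = (9.225, 24.53). So K.x = 0.1787.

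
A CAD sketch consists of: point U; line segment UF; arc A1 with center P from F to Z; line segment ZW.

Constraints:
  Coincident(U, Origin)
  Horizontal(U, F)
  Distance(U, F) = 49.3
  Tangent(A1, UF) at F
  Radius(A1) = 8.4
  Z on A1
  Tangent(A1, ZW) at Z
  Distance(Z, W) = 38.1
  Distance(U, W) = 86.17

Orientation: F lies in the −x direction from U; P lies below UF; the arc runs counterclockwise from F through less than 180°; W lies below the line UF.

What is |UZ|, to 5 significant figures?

55.957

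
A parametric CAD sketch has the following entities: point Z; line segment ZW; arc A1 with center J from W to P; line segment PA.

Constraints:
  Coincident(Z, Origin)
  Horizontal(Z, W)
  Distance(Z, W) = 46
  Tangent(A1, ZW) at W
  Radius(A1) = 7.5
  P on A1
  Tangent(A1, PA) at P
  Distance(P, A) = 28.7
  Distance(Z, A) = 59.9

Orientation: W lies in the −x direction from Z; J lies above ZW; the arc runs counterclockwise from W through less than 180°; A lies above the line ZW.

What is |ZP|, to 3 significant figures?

40.0

Checks: ∠(JW, WZ) = 90.00° ✓; |JW| = 7.500 ✓; |JP| = 7.500 ✓; ∠(JP, PA) = 90.00° ✓; |PA| = 28.70 ✓; |ZA| = 59.90 ✓.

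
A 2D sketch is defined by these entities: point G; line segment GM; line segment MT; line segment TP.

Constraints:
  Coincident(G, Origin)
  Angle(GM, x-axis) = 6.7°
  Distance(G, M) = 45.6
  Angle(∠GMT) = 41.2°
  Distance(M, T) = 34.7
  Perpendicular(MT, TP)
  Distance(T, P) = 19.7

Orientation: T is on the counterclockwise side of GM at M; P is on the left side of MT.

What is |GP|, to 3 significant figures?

10.3

G is at the origin; GM runs at 6.7° with length 45.6, so M = 45.6·(cos 6.7°, sin 6.7°) = (45.3, 5.32). ∠GMT = 41.2°, so MT runs at 6.7° + (180° − 41.2°) = 146° from the x-axis; with |MT| = 34.7, T = M + 34.7·(cos 146°, sin 146°) = (16.7, 25.0). MT ⟂ TP; with |TP| = 19.7 on the left of MT, P = T + 19.7·(-0.566, -0.824) = (5.53, 8.74). Then |GP| = |P − G| = 10.3.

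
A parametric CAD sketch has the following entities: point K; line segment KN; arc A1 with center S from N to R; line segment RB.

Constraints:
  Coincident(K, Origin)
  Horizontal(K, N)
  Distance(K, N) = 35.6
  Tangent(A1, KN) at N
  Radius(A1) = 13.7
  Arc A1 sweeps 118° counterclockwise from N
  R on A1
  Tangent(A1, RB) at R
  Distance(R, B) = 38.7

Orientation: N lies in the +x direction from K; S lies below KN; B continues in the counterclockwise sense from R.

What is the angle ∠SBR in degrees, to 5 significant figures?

19.494°

K is at the origin; K and N share the same y with |KN| = 35.6 and N on the +x side, so N = (35.600, 0.0000). The tangent condition forces SN to be normal to KN, so S = N + (0, -13.7) = (35.600, -13.700). On A1, N sits at bearing 90° from S; a 118° counterclockwise sweep puts R at bearing 208°, so R = S + 13.7·(cos 208°, sin 208°) = (23.504, -20.132). A1 meets RB tangentially, so SR is at right angles to RB, so RB runs along (−sin 208°, cos 208°); with |RB| = 38.7, B = (41.672, -54.302). Then cos ∠SBR = BS·BR / (|BS||BR|), giving 19.494°.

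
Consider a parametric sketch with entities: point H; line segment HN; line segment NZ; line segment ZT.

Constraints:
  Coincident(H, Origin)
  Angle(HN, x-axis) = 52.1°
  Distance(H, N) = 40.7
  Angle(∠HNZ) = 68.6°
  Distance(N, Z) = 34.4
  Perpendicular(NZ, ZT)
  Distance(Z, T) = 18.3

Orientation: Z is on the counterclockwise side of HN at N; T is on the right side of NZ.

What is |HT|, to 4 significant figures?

59.50

H is at the origin; HN runs at 52.1° with length 40.7, so N = 40.7·(cos 52.1°, sin 52.1°) = (25.00, 32.12). ∠HNZ = 68.6°, so NZ runs at 52.1° + (180° − 68.6°) = 163.5° from the x-axis; with |NZ| = 34.4, Z = N + 34.4·(cos 163.5°, sin 163.5°) = (-7.982, 41.89). NZ is perpendicular to ZT; with |ZT| = 18.3 on the right of NZ, T = Z + 18.3·(0.2840, 0.9588) = (-2.785, 59.43). Then |HT| = |T − H| = 59.50.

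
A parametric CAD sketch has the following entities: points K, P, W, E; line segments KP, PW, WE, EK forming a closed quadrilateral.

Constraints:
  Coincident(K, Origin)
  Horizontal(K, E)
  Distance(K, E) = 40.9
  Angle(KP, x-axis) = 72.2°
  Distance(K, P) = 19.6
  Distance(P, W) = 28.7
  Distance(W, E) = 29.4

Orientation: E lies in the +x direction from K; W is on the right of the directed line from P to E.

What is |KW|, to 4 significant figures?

15.89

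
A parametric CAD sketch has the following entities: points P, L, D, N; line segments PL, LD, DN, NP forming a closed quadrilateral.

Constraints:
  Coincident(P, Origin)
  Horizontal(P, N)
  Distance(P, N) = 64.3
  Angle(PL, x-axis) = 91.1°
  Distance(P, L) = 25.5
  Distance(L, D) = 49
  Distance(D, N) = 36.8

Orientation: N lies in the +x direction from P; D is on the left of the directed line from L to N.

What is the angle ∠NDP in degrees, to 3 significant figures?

81.9°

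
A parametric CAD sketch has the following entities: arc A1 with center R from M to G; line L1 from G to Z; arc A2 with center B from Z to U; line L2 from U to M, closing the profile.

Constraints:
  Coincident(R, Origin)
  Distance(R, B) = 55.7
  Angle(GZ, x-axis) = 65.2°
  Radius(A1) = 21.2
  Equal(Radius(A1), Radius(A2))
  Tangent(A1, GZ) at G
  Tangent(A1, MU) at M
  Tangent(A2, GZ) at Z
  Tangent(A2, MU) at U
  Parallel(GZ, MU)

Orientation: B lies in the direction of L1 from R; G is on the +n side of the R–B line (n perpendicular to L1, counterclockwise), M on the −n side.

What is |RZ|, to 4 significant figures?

59.60

The slot axis is L1's direction at 65.2°, so u = (cos 65.2°, sin 65.2°) = (0.4195, 0.9078) and n = (−sin 65.2°, cos 65.2°) = (-0.9078, 0.4195). R is at the origin and B lies 55.7 along u from R, so B = 55.7·u = (23.36, 50.56). Tangency of A1 to both parallel lines with radius 21.2 puts G and M at R ± 21.2·n: G = (-19.24, 8.892), M = (19.24, -8.892). Equal radii place Z and U the same way about B: Z = B + 21.2·n = (4.119, 59.46), U = B − 21.2·n = (42.61, 41.67). Then |RZ| = |Z − R| = 59.60.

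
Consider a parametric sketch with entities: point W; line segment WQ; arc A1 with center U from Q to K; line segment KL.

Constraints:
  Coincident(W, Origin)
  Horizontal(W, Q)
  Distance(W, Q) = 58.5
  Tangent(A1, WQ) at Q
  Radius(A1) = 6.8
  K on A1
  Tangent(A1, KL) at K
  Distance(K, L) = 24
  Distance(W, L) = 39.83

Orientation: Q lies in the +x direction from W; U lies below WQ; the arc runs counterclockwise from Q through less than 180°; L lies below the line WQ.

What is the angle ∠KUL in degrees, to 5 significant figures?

74.181°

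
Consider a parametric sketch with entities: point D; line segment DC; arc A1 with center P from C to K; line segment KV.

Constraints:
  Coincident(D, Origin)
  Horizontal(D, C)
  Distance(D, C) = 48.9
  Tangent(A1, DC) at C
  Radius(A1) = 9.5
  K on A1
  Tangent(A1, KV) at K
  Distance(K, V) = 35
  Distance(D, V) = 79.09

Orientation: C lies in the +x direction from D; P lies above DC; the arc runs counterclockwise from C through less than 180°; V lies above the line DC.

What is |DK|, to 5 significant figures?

58.393

Checks: |PK| = 9.500 ✓; ∠(PK, KV) = 90.00° ✓; |KV| = 35.00 ✓; |DV| = 79.09 ✓.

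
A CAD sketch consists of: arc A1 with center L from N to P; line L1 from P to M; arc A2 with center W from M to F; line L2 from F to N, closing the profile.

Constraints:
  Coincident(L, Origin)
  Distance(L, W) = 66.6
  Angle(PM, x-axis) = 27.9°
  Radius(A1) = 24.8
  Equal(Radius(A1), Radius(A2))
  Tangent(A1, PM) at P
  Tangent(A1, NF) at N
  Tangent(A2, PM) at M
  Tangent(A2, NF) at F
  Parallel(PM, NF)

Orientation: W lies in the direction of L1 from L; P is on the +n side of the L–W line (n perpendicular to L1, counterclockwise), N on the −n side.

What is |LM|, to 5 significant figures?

71.068

The slot axis is L1's direction at 27.9°, so u = (cos 27.9°, sin 27.9°) = (0.88377, 0.46793) and n = (−sin 27.9°, cos 27.9°) = (-0.46793, 0.88377). L is at the origin and W lies 66.6 along u from L, so W = 66.6·u = (58.859, 31.164). Tangency of A1 to both parallel lines with radius 24.8 puts P and N at L ± 24.8·n: P = (-11.605, 21.917), N = (11.605, -21.917). Equal radii place M and F the same way about W: M = W + 24.8·n = (47.254, 53.082), F = W − 24.8·n = (70.463, 9.2467). Then |LM| = |M − L| = 71.068.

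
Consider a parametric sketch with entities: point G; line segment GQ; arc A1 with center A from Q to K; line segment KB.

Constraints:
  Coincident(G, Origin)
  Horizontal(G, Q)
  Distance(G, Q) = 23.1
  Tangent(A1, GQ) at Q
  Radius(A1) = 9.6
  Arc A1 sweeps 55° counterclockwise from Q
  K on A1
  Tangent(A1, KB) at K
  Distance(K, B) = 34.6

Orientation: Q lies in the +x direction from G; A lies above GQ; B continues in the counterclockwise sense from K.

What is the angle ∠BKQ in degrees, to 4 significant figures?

152.5°

G is at the origin; G and Q share the same y with |GQ| = 23.1 and Q on the +x side, so Q = (23.10, 0.000). The tangent condition forces AQ to be normal to GQ, so A = Q + (0, 9.6) = (23.10, 9.600). On A1, Q sits at bearing -90° from A; a 55° counterclockwise sweep puts K at bearing -35°, so K = A + 9.6·(cos -35°, sin -35°) = (30.96, 4.094). A1 meets KB tangentially, so AK is at right angles to KB, so KB runs along (−sin -35°, cos -35°); with |KB| = 34.6, B = (50.81, 32.44). Then cos ∠BKQ = KB·KQ / (|KB||KQ|), giving 152.5°.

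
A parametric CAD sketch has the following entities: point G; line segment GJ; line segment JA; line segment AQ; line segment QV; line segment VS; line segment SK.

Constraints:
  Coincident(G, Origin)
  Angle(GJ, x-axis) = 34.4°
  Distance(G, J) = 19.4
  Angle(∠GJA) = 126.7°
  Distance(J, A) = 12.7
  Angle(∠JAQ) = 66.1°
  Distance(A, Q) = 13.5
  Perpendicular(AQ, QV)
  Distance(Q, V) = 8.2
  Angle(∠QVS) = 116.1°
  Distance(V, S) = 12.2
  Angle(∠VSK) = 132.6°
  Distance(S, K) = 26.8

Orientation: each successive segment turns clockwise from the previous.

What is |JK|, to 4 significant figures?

28.65

∠QVS = 116.1° gives VS at 73.30° from the x-axis; with |VS| = 12.2, S = (16.34, 14.20). ∠VSK = 132.6° gives SK at 25.90° from the x-axis; with |SK| = 26.8, K = (40.45, 25.90). Then |JK| = |K − J| = 28.65.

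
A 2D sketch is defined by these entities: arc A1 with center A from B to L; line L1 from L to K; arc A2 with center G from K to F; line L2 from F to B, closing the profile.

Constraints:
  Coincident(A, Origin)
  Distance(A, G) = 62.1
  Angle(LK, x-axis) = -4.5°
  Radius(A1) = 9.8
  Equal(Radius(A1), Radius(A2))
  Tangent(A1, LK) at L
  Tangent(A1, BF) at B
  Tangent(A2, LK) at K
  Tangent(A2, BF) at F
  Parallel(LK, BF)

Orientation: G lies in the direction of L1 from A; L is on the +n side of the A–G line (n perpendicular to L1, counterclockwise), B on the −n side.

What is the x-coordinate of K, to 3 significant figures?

62.7

The slot axis is L1's direction at -4.5°, so u = (cos -4.5°, sin -4.5°) = (0.997, -0.0785) and n = (−sin -4.5°, cos -4.5°) = (0.0785, 0.997). A is at the origin and G lies 62.1 along u from A, so G = 62.1·u = (61.9, -4.87). Tangency of A1 to both parallel lines with radius 9.8 puts L and B at A ± 9.8·n: L = (0.769, 9.77), B = (-0.769, -9.77). Equal radii place K and F the same way about G: K = G + 9.8·n = (62.7, 4.90), F = G − 9.8·n = (61.1, -14.6). So K.x = 62.7.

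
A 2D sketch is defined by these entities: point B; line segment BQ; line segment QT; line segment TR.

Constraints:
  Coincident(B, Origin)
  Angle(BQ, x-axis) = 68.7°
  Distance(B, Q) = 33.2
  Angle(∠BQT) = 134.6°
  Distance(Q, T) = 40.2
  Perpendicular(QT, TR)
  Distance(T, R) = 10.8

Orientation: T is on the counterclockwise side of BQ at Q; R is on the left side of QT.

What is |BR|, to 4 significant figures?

64.80

B is at the origin; BQ runs at 68.7° with length 33.2, so Q = 33.2·(cos 68.7°, sin 68.7°) = (12.06, 30.93). ∠BQT = 134.6°, so QT runs at 68.7° + (180° − 134.6°) = 114.1° from the x-axis; with |QT| = 40.2, T = Q + 40.2·(cos 114.1°, sin 114.1°) = (-4.355, 67.63). The perpendicularity gives TR at right angles to QT; with |TR| = 10.8 on the left of QT, R = T + 10.8·(-0.9128, -0.4083) = (-14.21, 63.22). Then |BR| = |R − B| = 64.80.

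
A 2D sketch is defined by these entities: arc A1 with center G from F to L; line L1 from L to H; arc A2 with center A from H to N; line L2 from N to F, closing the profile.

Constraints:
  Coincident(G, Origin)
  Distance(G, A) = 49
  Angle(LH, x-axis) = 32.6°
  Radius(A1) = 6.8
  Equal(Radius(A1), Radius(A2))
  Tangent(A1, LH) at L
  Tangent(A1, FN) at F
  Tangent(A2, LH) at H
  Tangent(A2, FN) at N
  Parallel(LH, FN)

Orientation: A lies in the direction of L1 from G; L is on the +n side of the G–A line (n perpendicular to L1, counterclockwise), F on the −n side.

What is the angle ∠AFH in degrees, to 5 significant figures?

7.6113°

The slot axis is L1's direction at 32.6°, so u = (cos 32.6°, sin 32.6°) = (0.84245, 0.53877) and n = (−sin 32.6°, cos 32.6°) = (-0.53877, 0.84245). G is at the origin and A lies 49.0 along u from G, so A = 49.0·u = (41.280, 26.400). Tangency of A1 to both parallel lines with radius 6.8 puts L and F at G ± 6.8·n: L = (-3.6636, 5.7287), F = (3.6636, -5.7287). Equal radii place H and N the same way about A: H = A + 6.8·n = (37.617, 32.128), N = A − 6.8·n = (44.944, 20.671). Then cos ∠AFH = FA·FH / (|FA||FH|), giving 7.6113°.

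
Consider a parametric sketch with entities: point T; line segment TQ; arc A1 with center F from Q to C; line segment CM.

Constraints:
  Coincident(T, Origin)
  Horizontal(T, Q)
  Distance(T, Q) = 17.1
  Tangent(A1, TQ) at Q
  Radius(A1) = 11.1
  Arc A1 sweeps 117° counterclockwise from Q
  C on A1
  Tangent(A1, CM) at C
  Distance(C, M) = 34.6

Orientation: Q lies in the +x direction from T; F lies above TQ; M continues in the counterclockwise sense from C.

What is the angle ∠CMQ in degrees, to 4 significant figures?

19.94°

T is at the origin; T and Q share the same y with |TQ| = 17.1 and Q on the +x side, so Q = (17.10, 0.000). A1 meets TQ tangentially, so FQ is at right angles to TQ, so F = Q + (0, 11.1) = (17.10, 11.10). On A1, Q sits at bearing -90° from F; a 117° counterclockwise sweep puts C at bearing 27°, so C = F + 11.1·(cos 27°, sin 27°) = (26.99, 16.14). A1 meets CM tangentially, so FC is at right angles to CM, so CM runs along (−sin 27°, cos 27°); with |CM| = 34.6, M = (11.28, 46.97). Then cos ∠CMQ = MC·MQ / (|MC||MQ|), giving 19.94°.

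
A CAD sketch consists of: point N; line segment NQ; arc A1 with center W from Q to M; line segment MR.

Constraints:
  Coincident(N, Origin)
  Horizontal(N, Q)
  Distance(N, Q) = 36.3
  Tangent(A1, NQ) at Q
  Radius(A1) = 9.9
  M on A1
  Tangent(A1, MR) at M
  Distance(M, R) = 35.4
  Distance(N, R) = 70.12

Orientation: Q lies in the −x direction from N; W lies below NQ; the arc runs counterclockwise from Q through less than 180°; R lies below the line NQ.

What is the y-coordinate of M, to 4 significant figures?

-6.493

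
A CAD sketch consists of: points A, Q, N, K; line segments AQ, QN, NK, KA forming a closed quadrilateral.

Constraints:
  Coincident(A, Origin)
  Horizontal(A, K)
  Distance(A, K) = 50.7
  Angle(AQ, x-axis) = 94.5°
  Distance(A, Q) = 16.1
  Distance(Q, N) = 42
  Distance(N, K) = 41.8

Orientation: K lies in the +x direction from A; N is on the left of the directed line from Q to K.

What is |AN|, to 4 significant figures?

51.50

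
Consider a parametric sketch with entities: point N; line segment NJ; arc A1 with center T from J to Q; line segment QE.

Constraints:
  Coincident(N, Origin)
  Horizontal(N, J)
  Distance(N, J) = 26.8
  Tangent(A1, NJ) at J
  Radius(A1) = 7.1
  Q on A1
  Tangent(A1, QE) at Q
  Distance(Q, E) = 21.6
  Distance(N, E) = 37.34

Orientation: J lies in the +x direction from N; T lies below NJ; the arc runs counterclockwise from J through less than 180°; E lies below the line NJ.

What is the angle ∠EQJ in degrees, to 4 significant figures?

130.8°

N is at the origin; N and J share the same y with |NJ| = 26.8 and J on the +x side, so J = (26.80, 0.000). Tangency of A1 to NJ means the radius TJ is perpendicular to NJ, so T = J + (0, -7.1) = (26.80, -7.100). Since TQ ⟂ QE (tangency), |TE| = √(7.1² + 21.6²) = 22.74 regardless of where Q sits on A1. So E lies on both circle(N, 37.34) and circle(T, 22.74); the below-NJ intersection is E = (22.89, -29.50). Q is the foot of the tangent from E: Q = (19.77, -8.125).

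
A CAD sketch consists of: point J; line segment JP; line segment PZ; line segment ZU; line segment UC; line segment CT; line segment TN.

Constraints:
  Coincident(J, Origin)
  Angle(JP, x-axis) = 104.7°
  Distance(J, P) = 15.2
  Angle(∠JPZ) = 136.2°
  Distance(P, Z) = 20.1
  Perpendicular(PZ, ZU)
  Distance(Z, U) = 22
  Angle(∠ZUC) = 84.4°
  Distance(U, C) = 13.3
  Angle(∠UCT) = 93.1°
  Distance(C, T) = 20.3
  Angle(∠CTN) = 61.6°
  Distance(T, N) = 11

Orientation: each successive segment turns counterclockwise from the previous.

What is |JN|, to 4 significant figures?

28.51

J is at the origin; JP runs at 104.7° with length 15.2, so P = (-3.857, 14.70). ∠JPZ = 136.2° gives PZ at 148.5° from the x-axis; with |PZ| = 20.1, Z = (-21.00, 25.20). The perpendicularity gives ZU at right angles to PZ, so ZU runs at -121.5°; with |ZU| = 22.0, U = (-32.49, 6.447). ∠ZUC = 84.4° gives UC at -25.90° from the x-axis; with |UC| = 13.3, C = (-20.53, 0.6371). ∠UCT = 93.1° gives CT at 61.00° from the x-axis; with |CT| = 20.3, T = (-10.68, 18.39). ∠CTN = 61.6° gives TN at 179.4° from the x-axis; with |TN| = 11.0, N = (-21.68, 18.51). Then |JN| = |N − J| = 28.51.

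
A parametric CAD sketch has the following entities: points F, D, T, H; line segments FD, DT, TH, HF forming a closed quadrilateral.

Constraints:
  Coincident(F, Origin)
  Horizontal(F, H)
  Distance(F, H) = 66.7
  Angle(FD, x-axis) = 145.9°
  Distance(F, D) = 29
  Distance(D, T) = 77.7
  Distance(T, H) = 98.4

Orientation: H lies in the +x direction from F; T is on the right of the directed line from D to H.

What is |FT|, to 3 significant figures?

61.3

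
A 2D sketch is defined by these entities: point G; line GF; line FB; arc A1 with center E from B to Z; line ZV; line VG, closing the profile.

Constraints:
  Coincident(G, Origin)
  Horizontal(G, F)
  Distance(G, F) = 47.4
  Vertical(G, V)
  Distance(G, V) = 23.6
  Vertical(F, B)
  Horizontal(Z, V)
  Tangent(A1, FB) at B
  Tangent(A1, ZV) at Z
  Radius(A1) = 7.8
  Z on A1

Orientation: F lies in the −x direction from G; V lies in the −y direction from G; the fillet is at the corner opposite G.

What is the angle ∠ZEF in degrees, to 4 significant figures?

153.7°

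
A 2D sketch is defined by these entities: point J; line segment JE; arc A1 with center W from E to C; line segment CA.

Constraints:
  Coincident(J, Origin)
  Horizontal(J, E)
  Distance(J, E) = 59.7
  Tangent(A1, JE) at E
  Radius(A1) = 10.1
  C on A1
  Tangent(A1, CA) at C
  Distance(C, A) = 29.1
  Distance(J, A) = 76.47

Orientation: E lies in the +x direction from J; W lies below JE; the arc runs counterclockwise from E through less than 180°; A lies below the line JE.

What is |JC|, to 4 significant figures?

53.01

J is at the origin; JE is horizontal with |JE| = 59.7 and E on the +x side, so E = (59.70, 0.000). A1 meets JE tangentially, so WE is at right angles to JE, so W = E + (0, -10.1) = (59.70, -10.10). Since WC ⟂ CA (tangency), |WA| = √(10.1² + 29.1²) = 30.80 regardless of where C sits on A1. So A lies on both circle(J, 76.47) and circle(W, 30.80); the below-JE intersection is A = (64.89, -40.46). C is the foot of the tangent from A: C = (50.85, -14.97).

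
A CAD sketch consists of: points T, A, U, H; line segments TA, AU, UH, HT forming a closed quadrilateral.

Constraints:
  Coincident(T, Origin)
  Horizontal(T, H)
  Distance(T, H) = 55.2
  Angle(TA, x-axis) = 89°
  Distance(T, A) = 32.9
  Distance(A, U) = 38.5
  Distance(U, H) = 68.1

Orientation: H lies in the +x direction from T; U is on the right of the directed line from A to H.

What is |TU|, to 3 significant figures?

13.2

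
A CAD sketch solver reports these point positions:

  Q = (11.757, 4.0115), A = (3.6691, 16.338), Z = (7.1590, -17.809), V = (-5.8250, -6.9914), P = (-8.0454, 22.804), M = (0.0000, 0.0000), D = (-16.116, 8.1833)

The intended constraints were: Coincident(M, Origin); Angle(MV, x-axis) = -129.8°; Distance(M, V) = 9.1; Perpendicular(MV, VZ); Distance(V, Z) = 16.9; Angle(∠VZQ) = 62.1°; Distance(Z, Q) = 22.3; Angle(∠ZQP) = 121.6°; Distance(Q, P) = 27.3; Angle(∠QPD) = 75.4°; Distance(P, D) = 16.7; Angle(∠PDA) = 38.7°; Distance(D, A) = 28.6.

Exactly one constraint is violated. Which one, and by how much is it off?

Distance(D, A) = 28.6 — off by 7.20.

M = (0.00, 0.00) ✓; MV at -129.8° ✓; |MV| = 9.100 ✓; ∠(MV, VZ) = 90.00° ✓; |VZ| = 16.90 ✓; ∠VZQ = 62.10° ✓; |ZQ| = 22.30 ✓; ∠ZQP = 121.6° ✓; |QP| = 27.30 ✓; ∠QPD = 75.40° ✓; |PD| = 16.70 ✓; ∠PDA = 38.70° ✓; |DA| = 21.40 ✗.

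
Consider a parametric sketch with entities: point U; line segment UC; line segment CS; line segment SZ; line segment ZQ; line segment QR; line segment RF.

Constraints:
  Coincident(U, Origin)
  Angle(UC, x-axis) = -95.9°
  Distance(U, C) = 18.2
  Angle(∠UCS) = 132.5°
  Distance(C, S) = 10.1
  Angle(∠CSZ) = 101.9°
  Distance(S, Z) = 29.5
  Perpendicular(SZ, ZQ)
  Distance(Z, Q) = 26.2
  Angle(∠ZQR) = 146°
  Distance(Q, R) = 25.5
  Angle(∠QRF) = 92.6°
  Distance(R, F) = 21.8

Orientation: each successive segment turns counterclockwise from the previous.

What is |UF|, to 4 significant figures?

16.40

U is at the origin; UC runs at -95.9° with length 18.2, so C = (-1.871, -18.10). ∠UCS = 132.5° gives CS at -48.40° from the x-axis; with |CS| = 10.1, S = (4.835, -25.66). ∠CSZ = 101.9° gives SZ at 29.70° from the x-axis; with |SZ| = 29.5, Z = (30.46, -11.04). SZ ⟂ ZQ, so ZQ runs at 119.7°; with |ZQ| = 26.2, Q = (17.48, 11.72). ∠ZQR = 146.0° gives QR at 153.7° from the x-axis; with |QR| = 25.5, R = (-5.382, 23.02). ∠QRF = 92.6° gives RF at -118.9° from the x-axis; with |RF| = 21.8, F = (-15.92, 3.931). Then |UF| = |F − U| = 16.40.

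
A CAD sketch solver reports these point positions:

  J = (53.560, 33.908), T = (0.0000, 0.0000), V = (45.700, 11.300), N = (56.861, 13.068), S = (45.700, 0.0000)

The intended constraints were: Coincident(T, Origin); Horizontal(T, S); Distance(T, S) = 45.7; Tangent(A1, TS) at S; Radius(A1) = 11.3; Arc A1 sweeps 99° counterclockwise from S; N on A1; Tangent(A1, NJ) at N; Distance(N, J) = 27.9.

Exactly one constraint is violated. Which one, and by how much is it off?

Distance(N, J) = 27.9 — off by 6.80.

T = (0.00, 0.00) ✓; T.y = 0.00, S.y = 0.00 ✓; |TS| = 45.70 ✓; ∠(VS, ST) = 90.00° ✓; |VS| = 11.30 ✓; bearing(V→N) − bearing(V→S) = 99.00° ✓; |VN| = 11.30 ✓; ∠(VN, NJ) = 90.00° ✓; |NJ| = 21.10 ✗.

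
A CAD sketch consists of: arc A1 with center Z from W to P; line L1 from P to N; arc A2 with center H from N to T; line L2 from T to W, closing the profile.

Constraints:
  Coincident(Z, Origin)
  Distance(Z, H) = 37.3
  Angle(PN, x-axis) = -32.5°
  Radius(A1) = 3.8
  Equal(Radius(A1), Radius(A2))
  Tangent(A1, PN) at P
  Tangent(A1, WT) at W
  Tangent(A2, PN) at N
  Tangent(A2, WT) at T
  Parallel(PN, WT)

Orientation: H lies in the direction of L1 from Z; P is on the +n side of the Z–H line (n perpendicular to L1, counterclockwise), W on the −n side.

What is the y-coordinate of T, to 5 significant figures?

-23.246

The slot axis is L1's direction at -32.5°, so u = (cos -32.5°, sin -32.5°) = (0.84339, -0.53730) and n = (−sin -32.5°, cos -32.5°) = (0.53730, 0.84339). Z is at the origin and H lies 37.3 along u from Z, so H = 37.3·u = (31.459, -20.041). Tangency of A1 to both parallel lines with radius 3.8 puts P and W at Z ± 3.8·n: P = (2.0417, 3.2049), W = (-2.0417, -3.2049). Equal radii place N and T the same way about H: N = H + 3.8·n = (33.500, -16.836), T = H − 3.8·n = (29.417, -23.246). So T.y = -23.246.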